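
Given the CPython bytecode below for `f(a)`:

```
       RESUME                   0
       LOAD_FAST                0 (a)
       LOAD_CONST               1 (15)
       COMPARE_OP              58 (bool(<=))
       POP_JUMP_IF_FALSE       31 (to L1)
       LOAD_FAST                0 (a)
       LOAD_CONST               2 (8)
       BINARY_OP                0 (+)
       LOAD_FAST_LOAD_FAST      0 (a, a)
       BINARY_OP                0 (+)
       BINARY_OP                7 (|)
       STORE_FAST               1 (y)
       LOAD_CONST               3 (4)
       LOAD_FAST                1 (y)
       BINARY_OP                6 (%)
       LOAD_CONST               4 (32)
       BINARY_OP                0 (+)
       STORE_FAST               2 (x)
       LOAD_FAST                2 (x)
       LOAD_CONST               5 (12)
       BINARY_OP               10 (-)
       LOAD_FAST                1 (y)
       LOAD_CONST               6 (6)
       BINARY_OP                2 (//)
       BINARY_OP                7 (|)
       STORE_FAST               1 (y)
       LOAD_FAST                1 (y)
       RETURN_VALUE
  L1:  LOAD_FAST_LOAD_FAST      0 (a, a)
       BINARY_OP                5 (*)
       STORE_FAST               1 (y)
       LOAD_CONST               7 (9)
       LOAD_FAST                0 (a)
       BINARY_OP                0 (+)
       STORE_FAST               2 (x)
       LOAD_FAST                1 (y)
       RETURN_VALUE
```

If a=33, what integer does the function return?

1089

LOAD_FAST a → push 33. Stack: [33]
LOAD_CONST → push 15. Stack: [33, 15]
COMPARE_OP bool(<=) → 33 vs 15 = False. Stack: [False]
POP_JUMP_IF_FALSE → pop False; jump. Stack: []
LOAD_FAST_LOAD_FAST a,a → push 33,33. Stack: [33, 33]
BINARY_OP * → 33 * 33 = 1089. Stack: [1089]
STORE_FAST y → y=1089. Stack: []
LOAD_CONST → push 9. Stack: [9]
LOAD_FAST a → push 33. Stack: [9, 33]
BINARY_OP + → 9 + 33 = 42. Stack: [42]
STORE_FAST x → x=42. Stack: []
LOAD_FAST y → push 1089. Stack: [1089]
RETURN_VALUE → return 1089.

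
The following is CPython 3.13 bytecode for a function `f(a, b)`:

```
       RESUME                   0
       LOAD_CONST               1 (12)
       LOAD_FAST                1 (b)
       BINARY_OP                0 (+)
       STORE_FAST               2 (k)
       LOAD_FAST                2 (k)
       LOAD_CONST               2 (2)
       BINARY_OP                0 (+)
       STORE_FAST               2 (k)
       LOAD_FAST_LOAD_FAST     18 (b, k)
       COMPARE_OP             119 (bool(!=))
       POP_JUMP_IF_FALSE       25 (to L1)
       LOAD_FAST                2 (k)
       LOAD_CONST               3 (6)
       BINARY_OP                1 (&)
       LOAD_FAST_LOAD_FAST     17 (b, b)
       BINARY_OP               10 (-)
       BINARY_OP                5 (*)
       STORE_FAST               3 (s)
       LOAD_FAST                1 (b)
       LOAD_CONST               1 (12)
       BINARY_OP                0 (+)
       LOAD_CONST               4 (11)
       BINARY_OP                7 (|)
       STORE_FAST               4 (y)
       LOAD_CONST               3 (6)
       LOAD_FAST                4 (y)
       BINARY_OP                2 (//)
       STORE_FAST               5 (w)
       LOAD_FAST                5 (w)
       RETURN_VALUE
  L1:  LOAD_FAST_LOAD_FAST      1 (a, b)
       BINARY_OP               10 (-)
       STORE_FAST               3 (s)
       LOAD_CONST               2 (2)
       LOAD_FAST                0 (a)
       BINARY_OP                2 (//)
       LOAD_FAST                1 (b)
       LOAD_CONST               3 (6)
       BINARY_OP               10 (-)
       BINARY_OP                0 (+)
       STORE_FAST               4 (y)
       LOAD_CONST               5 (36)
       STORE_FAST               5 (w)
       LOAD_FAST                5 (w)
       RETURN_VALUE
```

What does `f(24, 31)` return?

0

LOAD_CONST → push 12. Stack: [12]
LOAD_FAST b → push 31. Stack: [12, 31]
BINARY_OP + → 12 + 31 = 43. Stack: [43]
STORE_FAST k → k=43. Stack: []
LOAD_FAST k → push 43. Stack: [43]
LOAD_CONST → push 2. Stack: [43, 2]
BINARY_OP + → 43 + 2 = 45. Stack: [45]
STORE_FAST k → k=45. Stack: []
LOAD_FAST_LOAD_FAST b,k → push 31,45. Stack: [31, 45]
COMPARE_OP bool(!=) → 31 vs 45 = True. Stack: [True]
POP_JUMP_IF_FALSE → pop True; no jump. Stack: []
LOAD_FAST k → push 45. Stack: [45]
LOAD_CONST → push 6. Stack: [45, 6]
BINARY_OP & → 45 & 6 = 4. Stack: [4]
LOAD_FAST_LOAD_FAST b,b → push 31,31. Stack: [4, 31, 31]
BINARY_OP - → 31 - 31 = 0. Stack: [4, 0]
BINARY_OP * → 4 * 0 = 0. Stack: [0]
STORE_FAST s → s=0. Stack: []
LOAD_FAST b → push 31. Stack: [31]
LOAD_CONST → push 12. Stack: [31, 12]
BINARY_OP + → 31 + 12 = 43. Stack: [43]
LOAD_CONST → push 11. Stack: [43, 11]
BINARY_OP | → 43 | 11 = 43. Stack: [43]
STORE_FAST y → y=43. Stack: []
LOAD_CONST → push 6. Stack: [6]
LOAD_FAST y → push 43. Stack: [6, 43]
BINARY_OP // → 6 // 43 = 0. Stack: [0]
STORE_FAST w → w=0. Stack: []
LOAD_FAST w → push 0. Stack: [0]
RETURN_VALUE → return 0.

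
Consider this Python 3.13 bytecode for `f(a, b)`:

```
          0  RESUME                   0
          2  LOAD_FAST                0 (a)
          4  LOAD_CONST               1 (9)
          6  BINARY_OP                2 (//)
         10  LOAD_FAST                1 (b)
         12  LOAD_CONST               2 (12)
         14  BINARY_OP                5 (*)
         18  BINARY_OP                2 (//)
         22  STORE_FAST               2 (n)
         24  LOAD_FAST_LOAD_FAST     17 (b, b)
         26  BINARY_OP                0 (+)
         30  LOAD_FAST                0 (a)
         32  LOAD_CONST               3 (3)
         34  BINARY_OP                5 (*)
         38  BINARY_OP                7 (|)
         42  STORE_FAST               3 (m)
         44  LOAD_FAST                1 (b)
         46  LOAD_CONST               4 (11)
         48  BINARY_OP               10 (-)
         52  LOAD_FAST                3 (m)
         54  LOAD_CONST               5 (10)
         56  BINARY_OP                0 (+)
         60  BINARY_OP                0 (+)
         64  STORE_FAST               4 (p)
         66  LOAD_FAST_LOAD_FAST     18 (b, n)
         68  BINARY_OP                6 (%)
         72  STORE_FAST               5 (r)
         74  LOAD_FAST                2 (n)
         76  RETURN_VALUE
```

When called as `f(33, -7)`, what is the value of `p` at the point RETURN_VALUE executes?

-21

LOAD_FAST a → push 33. Stack: [33]
LOAD_CONST → push 9. Stack: [33, 9]
BINARY_OP // → 33 // 9 = 3. Stack: [3]
LOAD_FAST b → push -7. Stack: [3, -7]
LOAD_CONST → push 12. Stack: [3, -7, 12]
BINARY_OP * → -7 * 12 = -84. Stack: [3, -84]
BINARY_OP // → 3 // -84 = -1. Stack: [-1]
STORE_FAST n → n=-1. Stack: []
LOAD_FAST_LOAD_FAST b,b → push -7,-7. Stack: [-7, -7]
BINARY_OP + → -7 + -7 = -14. Stack: [-14]
LOAD_FAST a → push 33. Stack: [-14, 33]
LOAD_CONST → push 3. Stack: [-14, 33, 3]
BINARY_OP * → 33 * 3 = 99. Stack: [-14, 99]
BINARY_OP | → -14 | 99 = -13. Stack: [-13]
STORE_FAST m → m=-13. Stack: []
LOAD_FAST b → push -7. Stack: [-7]
LOAD_CONST → push 11. Stack: [-7, 11]
BINARY_OP - → -7 - 11 = -18. Stack: [-18]
LOAD_FAST m → push -13. Stack: [-18, -13]
LOAD_CONST → push 10. Stack: [-18, -13, 10]
BINARY_OP + → -13 + 10 = -3. Stack: [-18, -3]
BINARY_OP + → -18 + -3 = -21. Stack: [-21]
STORE_FAST p → p=-21. Stack: []
LOAD_FAST_LOAD_FAST b,n → push -7,-1. Stack: [-7, -1]
BINARY_OP % → -7 % -1 = 0. Stack: [0]
STORE_FAST r → r=0. Stack: []
LOAD_FAST n → push -1. Stack: [-1]
RETURN_VALUE → return -1.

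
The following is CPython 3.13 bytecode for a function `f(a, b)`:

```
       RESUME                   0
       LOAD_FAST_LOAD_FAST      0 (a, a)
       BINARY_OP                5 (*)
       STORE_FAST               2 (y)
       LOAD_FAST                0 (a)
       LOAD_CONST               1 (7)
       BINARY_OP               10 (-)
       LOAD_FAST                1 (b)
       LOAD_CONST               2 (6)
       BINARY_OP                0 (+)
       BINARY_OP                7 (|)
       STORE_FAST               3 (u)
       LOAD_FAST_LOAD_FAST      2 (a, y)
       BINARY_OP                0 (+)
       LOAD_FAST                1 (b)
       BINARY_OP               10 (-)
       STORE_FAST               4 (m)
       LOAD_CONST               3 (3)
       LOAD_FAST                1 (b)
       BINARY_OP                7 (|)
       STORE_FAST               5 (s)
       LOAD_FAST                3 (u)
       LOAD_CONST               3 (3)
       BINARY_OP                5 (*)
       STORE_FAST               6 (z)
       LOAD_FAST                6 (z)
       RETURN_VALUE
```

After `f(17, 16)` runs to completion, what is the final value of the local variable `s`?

19

LOAD_FAST_LOAD_FAST a,a → push 17,17. Stack: [17, 17]
BINARY_OP * → 17 * 17 = 289. Stack: [289]
STORE_FAST y → y=289. Stack: []
LOAD_FAST a → push 17. Stack: [17]
LOAD_CONST → push 7. Stack: [17, 7]
BINARY_OP - → 17 - 7 = 10. Stack: [10]
LOAD_FAST b → push 16. Stack: [10, 16]
LOAD_CONST → push 6. Stack: [10, 16, 6]
BINARY_OP + → 16 + 6 = 22. Stack: [10, 22]
BINARY_OP | → 10 | 22 = 30. Stack: [30]
STORE_FAST u → u=30. Stack: []
LOAD_FAST_LOAD_FAST a,y → push 17,289. Stack: [17, 289]
BINARY_OP + → 17 + 289 = 306. Stack: [306]
LOAD_FAST b → push 16. Stack: [306, 16]
BINARY_OP - → 306 - 16 = 290. Stack: [290]
STORE_FAST m → m=290. Stack: []
LOAD_CONST → push 3. Stack: [3]
LOAD_FAST b → push 16. Stack: [3, 16]
BINARY_OP | → 3 | 16 = 19. Stack: [19]
STORE_FAST s → s=19. Stack: []
LOAD_FAST u → push 30. Stack: [30]
LOAD_CONST → push 3. Stack: [30, 3]
BINARY_OP * → 30 * 3 = 90. Stack: [90]
STORE_FAST z → z=90. Stack: []
LOAD_FAST z → push 90. Stack: [90]
RETURN_VALUE → return 90.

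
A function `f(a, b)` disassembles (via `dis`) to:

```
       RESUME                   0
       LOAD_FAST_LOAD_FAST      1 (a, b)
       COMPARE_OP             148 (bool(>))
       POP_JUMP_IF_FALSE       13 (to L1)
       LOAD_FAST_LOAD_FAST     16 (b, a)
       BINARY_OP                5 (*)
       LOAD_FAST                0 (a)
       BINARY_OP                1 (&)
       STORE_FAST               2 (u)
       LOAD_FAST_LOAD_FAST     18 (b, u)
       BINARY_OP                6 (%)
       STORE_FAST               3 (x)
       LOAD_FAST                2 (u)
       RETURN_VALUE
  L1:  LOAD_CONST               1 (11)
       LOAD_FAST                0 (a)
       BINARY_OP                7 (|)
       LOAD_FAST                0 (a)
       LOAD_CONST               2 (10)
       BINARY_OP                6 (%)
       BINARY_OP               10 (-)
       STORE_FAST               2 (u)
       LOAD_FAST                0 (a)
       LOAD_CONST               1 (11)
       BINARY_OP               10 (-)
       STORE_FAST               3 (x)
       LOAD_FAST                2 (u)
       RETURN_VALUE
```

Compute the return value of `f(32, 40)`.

LOAD_FAST_LOAD_FAST a,b → push 32,40. Stack: [32, 40]
COMPARE_OP bool(>) → 32 vs 40 = False. Stack: [False]
POP_JUMP_IF_FALSE → pop False; jump. Stack: []
LOAD_CONST → push 11. Stack: [11]
LOAD_FAST a → push 32. Stack: [11, 32]
BINARY_OP | → 11 | 32 = 43. Stack: [43]
LOAD_FAST a → push 32. Stack: [43, 32]
LOAD_CONST → push 10. Stack: [43, 32, 10]
BINARY_OP % → 32 % 10 = 2. Stack: [43, 2]
BINARY_OP - → 43 - 2 = 41. Stack: [41]
STORE_FAST u → u=41. Stack: []
LOAD_FAST a → push 32. Stack: [32]
LOAD_CONST → push 11. Stack: [32, 11]
BINARY_OP - → 32 - 11 = 21. Stack: [21]
STORE_FAST x → x=21. Stack: []
LOAD_FAST u → push 41. Stack: [41]
RETURN_VALUE → return 41.

41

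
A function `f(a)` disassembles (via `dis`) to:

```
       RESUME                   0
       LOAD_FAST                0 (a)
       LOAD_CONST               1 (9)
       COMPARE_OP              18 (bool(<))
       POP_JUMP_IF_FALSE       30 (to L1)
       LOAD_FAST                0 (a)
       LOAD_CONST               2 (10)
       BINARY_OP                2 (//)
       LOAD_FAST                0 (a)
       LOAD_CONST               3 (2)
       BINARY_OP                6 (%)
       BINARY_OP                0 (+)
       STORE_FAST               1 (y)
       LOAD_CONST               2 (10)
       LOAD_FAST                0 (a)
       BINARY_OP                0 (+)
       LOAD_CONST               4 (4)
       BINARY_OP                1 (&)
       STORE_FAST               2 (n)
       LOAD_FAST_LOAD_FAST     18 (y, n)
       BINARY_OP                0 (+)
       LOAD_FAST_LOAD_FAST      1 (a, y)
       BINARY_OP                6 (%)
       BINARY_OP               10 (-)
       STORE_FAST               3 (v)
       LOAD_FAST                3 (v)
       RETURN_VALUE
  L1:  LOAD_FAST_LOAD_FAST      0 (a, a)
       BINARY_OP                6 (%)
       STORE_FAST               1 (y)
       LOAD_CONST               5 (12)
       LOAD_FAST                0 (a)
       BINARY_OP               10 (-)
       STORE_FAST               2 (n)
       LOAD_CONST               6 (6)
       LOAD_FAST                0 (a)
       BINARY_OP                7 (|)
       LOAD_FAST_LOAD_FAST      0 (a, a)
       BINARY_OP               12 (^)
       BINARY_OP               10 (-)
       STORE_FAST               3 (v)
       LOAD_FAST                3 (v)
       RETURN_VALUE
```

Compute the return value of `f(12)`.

14

LOAD_FAST a → push 12. Stack: [12]
LOAD_CONST → push 9. Stack: [12, 9]
COMPARE_OP bool(<) → 12 vs 9 = False. Stack: [False]
POP_JUMP_IF_FALSE → pop False; jump. Stack: []
LOAD_FAST_LOAD_FAST a,a → push 12,12. Stack: [12, 12]
BINARY_OP % → 12 % 12 = 0. Stack: [0]
STORE_FAST y → y=0. Stack: []
LOAD_CONST → push 12. Stack: [12]
LOAD_FAST a → push 12. Stack: [12, 12]
BINARY_OP - → 12 - 12 = 0. Stack: [0]
STORE_FAST n → n=0. Stack: []
LOAD_CONST → push 6. Stack: [6]
LOAD_FAST a → push 12. Stack: [6, 12]
BINARY_OP | → 6 | 12 = 14. Stack: [14]
LOAD_FAST_LOAD_FAST a,a → push 12,12. Stack: [14, 12, 12]
BINARY_OP ^ → 12 ^ 12 = 0. Stack: [14, 0]
BINARY_OP - → 14 - 0 = 14. Stack: [14]
STORE_FAST v → v=14. Stack: []
LOAD_FAST v → push 14. Stack: [14]
RETURN_VALUE → return 14.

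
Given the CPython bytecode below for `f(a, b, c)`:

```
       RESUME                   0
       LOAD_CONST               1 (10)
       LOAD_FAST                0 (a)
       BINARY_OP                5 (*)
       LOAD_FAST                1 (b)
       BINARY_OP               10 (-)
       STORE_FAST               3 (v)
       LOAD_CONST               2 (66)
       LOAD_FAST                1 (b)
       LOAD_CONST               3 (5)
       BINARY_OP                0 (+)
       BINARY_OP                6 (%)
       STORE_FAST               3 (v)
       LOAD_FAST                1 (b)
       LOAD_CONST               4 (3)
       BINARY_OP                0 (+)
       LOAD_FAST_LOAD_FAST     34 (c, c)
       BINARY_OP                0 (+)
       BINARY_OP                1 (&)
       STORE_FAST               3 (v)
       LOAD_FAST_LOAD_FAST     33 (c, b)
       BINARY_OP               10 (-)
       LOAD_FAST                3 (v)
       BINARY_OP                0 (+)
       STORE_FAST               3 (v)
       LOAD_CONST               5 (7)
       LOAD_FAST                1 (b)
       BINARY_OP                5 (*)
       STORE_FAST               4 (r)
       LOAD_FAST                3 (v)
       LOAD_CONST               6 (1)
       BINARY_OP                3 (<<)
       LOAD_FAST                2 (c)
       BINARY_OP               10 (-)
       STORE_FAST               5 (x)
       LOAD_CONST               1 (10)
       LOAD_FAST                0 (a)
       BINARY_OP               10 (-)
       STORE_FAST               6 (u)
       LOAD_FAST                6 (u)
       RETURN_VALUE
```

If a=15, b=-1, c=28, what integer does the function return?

-5

LOAD_CONST → push 10. Stack: [10]
LOAD_FAST a → push 15. Stack: [10, 15]
BINARY_OP * → 10 * 15 = 150. Stack: [150]
LOAD_FAST b → push -1. Stack: [150, -1]
BINARY_OP - → 150 - -1 = 151. Stack: [151]
STORE_FAST v → v=151. Stack: []
LOAD_CONST → push 66. Stack: [66]
LOAD_FAST b → push -1. Stack: [66, -1]
LOAD_CONST → push 5. Stack: [66, -1, 5]
BINARY_OP + → -1 + 5 = 4. Stack: [66, 4]
BINARY_OP % → 66 % 4 = 2. Stack: [2]
STORE_FAST v → v=2. Stack: []
LOAD_FAST b → push -1. Stack: [-1]
LOAD_CONST → push 3. Stack: [-1, 3]
BINARY_OP + → -1 + 3 = 2. Stack: [2]
LOAD_FAST_LOAD_FAST c,c → push 28,28. Stack: [2, 28, 28]
BINARY_OP + → 28 + 28 = 56. Stack: [2, 56]
BINARY_OP & → 2 & 56 = 0. Stack: [0]
STORE_FAST v → v=0. Stack: []
LOAD_FAST_LOAD_FAST c,b → push 28,-1. Stack: [28, -1]
BINARY_OP - → 28 - -1 = 29. Stack: [29]
LOAD_FAST v → push 0. Stack: [29, 0]
BINARY_OP + → 29 + 0 = 29. Stack: [29]
STORE_FAST v → v=29. Stack: []
LOAD_CONST → push 7. Stack: [7]
LOAD_FAST b → push -1. Stack: [7, -1]
BINARY_OP * → 7 * -1 = -7. Stack: [-7]
STORE_FAST r → r=-7. Stack: []
LOAD_FAST v → push 29. Stack: [29]
LOAD_CONST → push 1. Stack: [29, 1]
BINARY_OP << → 29 << 1 = 58. Stack: [58]
LOAD_FAST c → push 28. Stack: [58, 28]
BINARY_OP - → 58 - 28 = 30. Stack: [30]
STORE_FAST x → x=30. Stack: []
LOAD_CONST → push 10. Stack: [10]
LOAD_FAST a → push 15. Stack: [10, 15]
BINARY_OP - → 10 - 15 = -5. Stack: [-5]
STORE_FAST u → u=-5. Stack: []
LOAD_FAST u → push -5. Stack: [-5]
RETURN_VALUE → return -5.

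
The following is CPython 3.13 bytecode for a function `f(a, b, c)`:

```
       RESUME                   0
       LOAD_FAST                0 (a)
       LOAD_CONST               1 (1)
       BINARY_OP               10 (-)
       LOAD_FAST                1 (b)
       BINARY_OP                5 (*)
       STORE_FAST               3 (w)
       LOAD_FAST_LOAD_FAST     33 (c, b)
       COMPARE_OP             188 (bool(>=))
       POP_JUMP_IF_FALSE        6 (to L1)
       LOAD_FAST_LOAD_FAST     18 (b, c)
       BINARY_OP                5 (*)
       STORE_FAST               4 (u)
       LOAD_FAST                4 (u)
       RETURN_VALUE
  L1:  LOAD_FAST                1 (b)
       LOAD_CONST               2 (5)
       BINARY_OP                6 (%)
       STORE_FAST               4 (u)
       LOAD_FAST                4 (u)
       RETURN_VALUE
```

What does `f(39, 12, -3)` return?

LOAD_FAST a → push 39. Stack: [39]
LOAD_CONST → push 1. Stack: [39, 1]
BINARY_OP - → 39 - 1 = 38. Stack: [38]
LOAD_FAST b → push 12. Stack: [38, 12]
BINARY_OP * → 38 * 12 = 456. Stack: [456]
STORE_FAST w → w=456. Stack: []
LOAD_FAST_LOAD_FAST c,b → push -3,12. Stack: [-3, 12]
COMPARE_OP bool(>=) → -3 vs 12 = False. Stack: [False]
POP_JUMP_IF_FALSE → pop False; jump. Stack: []
LOAD_FAST b → push 12. Stack: [12]
LOAD_CONST → push 5. Stack: [12, 5]
BINARY_OP % → 12 % 5 = 2. Stack: [2]
STORE_FAST u → u=2. Stack: []
LOAD_FAST u → push 2. Stack: [2]
RETURN_VALUE → return 2.

2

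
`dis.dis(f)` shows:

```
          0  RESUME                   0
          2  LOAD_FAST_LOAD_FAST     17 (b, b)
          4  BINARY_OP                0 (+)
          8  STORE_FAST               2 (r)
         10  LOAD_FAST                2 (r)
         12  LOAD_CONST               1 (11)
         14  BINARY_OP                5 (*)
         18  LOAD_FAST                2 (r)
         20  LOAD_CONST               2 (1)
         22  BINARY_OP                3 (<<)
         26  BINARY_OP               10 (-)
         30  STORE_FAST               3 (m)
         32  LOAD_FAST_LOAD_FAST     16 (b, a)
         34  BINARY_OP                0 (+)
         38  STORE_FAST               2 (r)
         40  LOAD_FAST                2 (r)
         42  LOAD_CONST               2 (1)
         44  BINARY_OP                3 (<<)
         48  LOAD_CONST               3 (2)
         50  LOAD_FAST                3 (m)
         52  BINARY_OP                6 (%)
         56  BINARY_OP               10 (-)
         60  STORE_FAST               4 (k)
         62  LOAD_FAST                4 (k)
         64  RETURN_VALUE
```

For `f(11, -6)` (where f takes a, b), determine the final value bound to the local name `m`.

LOAD_FAST_LOAD_FAST b,b → push -6,-6. Stack: [-6, -6]
BINARY_OP + → -6 + -6 = -12. Stack: [-12]
STORE_FAST r → r=-12. Stack: []
LOAD_FAST r → push -12. Stack: [-12]
LOAD_CONST → push 11. Stack: [-12, 11]
BINARY_OP * → -12 * 11 = -132. Stack: [-132]
LOAD_FAST r → push -12. Stack: [-132, -12]
LOAD_CONST → push 1. Stack: [-132, -12, 1]
BINARY_OP << → -12 << 1 = -24. Stack: [-132, -24]
BINARY_OP - → -132 - -24 = -108. Stack: [-108]
STORE_FAST m → m=-108. Stack: []
LOAD_FAST_LOAD_FAST b,a → push -6,11. Stack: [-6, 11]
BINARY_OP + → -6 + 11 = 5. Stack: [5]
STORE_FAST r → r=5. Stack: []
LOAD_FAST r → push 5. Stack: [5]
LOAD_CONST → push 1. Stack: [5, 1]
BINARY_OP << → 5 << 1 = 10. Stack: [10]
LOAD_CONST → push 2. Stack: [10, 2]
LOAD_FAST m → push -108. Stack: [10, 2, -108]
BINARY_OP % → 2 % -108 = -106. Stack: [10, -106]
BINARY_OP - → 10 - -106 = 116. Stack: [116]
STORE_FAST k → k=116. Stack: []
LOAD_FAST k → push 116. Stack: [116]
RETURN_VALUE → return 116.

-108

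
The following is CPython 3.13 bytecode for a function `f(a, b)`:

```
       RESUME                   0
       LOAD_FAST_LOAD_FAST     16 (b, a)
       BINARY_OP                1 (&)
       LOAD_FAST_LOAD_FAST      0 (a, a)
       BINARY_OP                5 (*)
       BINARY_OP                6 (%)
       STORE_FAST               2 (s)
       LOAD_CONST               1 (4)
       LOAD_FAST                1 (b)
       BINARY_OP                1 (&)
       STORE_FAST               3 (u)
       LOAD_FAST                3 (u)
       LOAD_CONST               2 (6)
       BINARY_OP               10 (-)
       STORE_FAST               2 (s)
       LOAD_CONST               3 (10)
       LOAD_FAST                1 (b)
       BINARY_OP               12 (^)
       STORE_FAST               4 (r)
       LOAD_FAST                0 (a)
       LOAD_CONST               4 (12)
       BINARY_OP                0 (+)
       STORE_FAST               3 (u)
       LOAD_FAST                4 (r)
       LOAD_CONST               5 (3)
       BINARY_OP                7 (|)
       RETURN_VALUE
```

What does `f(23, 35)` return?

LOAD_FAST_LOAD_FAST b,a → push 35,23. Stack: [35, 23]
BINARY_OP & → 35 & 23 = 3. Stack: [3]
LOAD_FAST_LOAD_FAST a,a → push 23,23. Stack: [3, 23, 23]
BINARY_OP * → 23 * 23 = 529. Stack: [3, 529]
BINARY_OP % → 3 % 529 = 3. Stack: [3]
STORE_FAST s → s=3. Stack: []
LOAD_CONST → push 4. Stack: [4]
LOAD_FAST b → push 35. Stack: [4, 35]
BINARY_OP & → 4 & 35 = 0. Stack: [0]
STORE_FAST u → u=0. Stack: []
LOAD_FAST u → push 0. Stack: [0]
LOAD_CONST → push 6. Stack: [0, 6]
BINARY_OP - → 0 - 6 = -6. Stack: [-6]
STORE_FAST s → s=-6. Stack: []
LOAD_CONST → push 10. Stack: [10]
LOAD_FAST b → push 35. Stack: [10, 35]
BINARY_OP ^ → 10 ^ 35 = 41. Stack: [41]
STORE_FAST r → r=41. Stack: []
LOAD_FAST a → push 23. Stack: [23]
LOAD_CONST → push 12. Stack: [23, 12]
BINARY_OP + → 23 + 12 = 35. Stack: [35]
STORE_FAST u → u=35. Stack: []
LOAD_FAST r → push 41. Stack: [41]
LOAD_CONST → push 3. Stack: [41, 3]
BINARY_OP | → 41 | 3 = 43. Stack: [43]
RETURN_VALUE → return 43.

43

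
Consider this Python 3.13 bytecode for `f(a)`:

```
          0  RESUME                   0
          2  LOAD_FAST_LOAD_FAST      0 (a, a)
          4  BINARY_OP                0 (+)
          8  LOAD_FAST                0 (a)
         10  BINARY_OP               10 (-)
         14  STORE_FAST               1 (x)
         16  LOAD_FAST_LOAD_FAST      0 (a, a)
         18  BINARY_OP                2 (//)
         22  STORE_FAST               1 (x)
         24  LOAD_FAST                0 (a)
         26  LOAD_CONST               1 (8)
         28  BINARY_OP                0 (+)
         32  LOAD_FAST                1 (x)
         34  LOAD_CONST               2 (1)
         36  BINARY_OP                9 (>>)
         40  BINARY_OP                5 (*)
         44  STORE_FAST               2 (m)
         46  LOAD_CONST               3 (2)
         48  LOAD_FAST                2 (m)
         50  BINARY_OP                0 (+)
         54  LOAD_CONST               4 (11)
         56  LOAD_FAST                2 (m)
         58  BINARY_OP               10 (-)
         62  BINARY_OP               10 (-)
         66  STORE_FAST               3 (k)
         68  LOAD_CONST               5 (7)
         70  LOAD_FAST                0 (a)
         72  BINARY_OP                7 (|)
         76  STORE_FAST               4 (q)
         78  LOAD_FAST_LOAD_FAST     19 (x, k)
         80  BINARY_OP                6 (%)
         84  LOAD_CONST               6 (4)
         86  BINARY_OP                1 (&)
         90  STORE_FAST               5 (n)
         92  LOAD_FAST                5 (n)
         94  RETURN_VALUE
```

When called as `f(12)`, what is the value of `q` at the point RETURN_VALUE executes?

15

LOAD_FAST_LOAD_FAST a,a → push 12,12. Stack: [12, 12]
BINARY_OP + → 12 + 12 = 24. Stack: [24]
LOAD_FAST a → push 12. Stack: [24, 12]
BINARY_OP - → 24 - 12 = 12. Stack: [12]
STORE_FAST x → x=12. Stack: []
LOAD_FAST_LOAD_FAST a,a → push 12,12. Stack: [12, 12]
BINARY_OP // → 12 // 12 = 1. Stack: [1]
STORE_FAST x → x=1. Stack: []
LOAD_FAST a → push 12. Stack: [12]
LOAD_CONST → push 8. Stack: [12, 8]
BINARY_OP + → 12 + 8 = 20. Stack: [20]
LOAD_FAST x → push 1. Stack: [20, 1]
LOAD_CONST → push 1. Stack: [20, 1, 1]
BINARY_OP >> → 1 >> 1 = 0. Stack: [20, 0]
BINARY_OP * → 20 * 0 = 0. Stack: [0]
STORE_FAST m → m=0. Stack: []
LOAD_CONST → push 2. Stack: [2]
LOAD_FAST m → push 0. Stack: [2, 0]
BINARY_OP + → 2 + 0 = 2. Stack: [2]
LOAD_CONST → push 11. Stack: [2, 11]
LOAD_FAST m → push 0. Stack: [2, 11, 0]
BINARY_OP - → 11 - 0 = 11. Stack: [2, 11]
BINARY_OP - → 2 - 11 = -9. Stack: [-9]
STORE_FAST k → k=-9. Stack: []
LOAD_CONST → push 7. Stack: [7]
LOAD_FAST a → push 12. Stack: [7, 12]
BINARY_OP | → 7 | 12 = 15. Stack: [15]
STORE_FAST q → q=15. Stack: []
LOAD_FAST_LOAD_FAST x,k → push 1,-9. Stack: [1, -9]
BINARY_OP % → 1 % -9 = -8. Stack: [-8]
LOAD_CONST → push 4. Stack: [-8, 4]
BINARY_OP & → -8 & 4 = 0. Stack: [0]
STORE_FAST n → n=0. Stack: []
LOAD_FAST n → push 0. Stack: [0]
RETURN_VALUE → return 0.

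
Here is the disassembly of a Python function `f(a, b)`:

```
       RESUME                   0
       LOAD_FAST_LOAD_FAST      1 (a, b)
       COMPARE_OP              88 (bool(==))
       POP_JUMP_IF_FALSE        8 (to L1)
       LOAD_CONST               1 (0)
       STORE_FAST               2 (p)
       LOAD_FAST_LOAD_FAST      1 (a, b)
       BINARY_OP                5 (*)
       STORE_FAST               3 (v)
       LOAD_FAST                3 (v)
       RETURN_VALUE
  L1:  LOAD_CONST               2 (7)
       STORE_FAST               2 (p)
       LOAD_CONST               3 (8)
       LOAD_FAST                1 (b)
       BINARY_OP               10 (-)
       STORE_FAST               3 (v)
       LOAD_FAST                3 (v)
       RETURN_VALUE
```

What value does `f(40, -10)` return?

LOAD_FAST_LOAD_FAST a,b → push 40,-10. Stack: [40, -10]
COMPARE_OP bool(==) → 40 vs -10 = False. Stack: [False]
POP_JUMP_IF_FALSE → pop False; jump. Stack: []
LOAD_CONST → push 7. Stack: [7]
STORE_FAST p → p=7. Stack: []
LOAD_CONST → push 8. Stack: [8]
LOAD_FAST b → push -10. Stack: [8, -10]
BINARY_OP - → 8 - -10 = 18. Stack: [18]
STORE_FAST v → v=18. Stack: []
LOAD_FAST v → push 18. Stack: [18]
RETURN_VALUE → return 18.

18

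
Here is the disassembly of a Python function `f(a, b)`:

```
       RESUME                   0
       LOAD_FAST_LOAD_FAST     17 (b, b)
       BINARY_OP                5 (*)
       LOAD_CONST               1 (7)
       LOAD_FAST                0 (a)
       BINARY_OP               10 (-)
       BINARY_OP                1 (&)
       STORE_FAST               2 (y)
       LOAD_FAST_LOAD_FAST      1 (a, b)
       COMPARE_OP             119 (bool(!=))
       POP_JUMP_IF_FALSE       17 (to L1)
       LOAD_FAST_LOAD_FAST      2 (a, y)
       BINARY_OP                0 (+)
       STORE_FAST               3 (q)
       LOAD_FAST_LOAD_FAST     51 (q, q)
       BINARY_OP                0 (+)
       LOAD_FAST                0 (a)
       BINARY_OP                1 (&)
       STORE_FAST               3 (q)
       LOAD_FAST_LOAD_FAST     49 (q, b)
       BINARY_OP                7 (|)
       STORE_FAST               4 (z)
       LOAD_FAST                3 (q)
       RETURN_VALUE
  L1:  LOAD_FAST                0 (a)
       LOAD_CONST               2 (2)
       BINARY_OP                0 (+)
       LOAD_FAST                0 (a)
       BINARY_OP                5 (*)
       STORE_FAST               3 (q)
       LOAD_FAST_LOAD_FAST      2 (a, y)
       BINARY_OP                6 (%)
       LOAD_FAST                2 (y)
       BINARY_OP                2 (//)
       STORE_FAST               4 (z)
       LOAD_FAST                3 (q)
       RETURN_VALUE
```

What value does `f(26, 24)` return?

LOAD_FAST_LOAD_FAST b,b → push 24,24. Stack: [24, 24]
BINARY_OP * → 24 * 24 = 576. Stack: [576]
LOAD_CONST → push 7. Stack: [576, 7]
LOAD_FAST a → push 26. Stack: [576, 7, 26]
BINARY_OP - → 7 - 26 = -19. Stack: [576, -19]
BINARY_OP & → 576 & -19 = 576. Stack: [576]
STORE_FAST y → y=576. Stack: []
LOAD_FAST_LOAD_FAST a,b → push 26,24. Stack: [26, 24]
COMPARE_OP bool(!=) → 26 vs 24 = True. Stack: [True]
POP_JUMP_IF_FALSE → pop True; no jump. Stack: []
LOAD_FAST_LOAD_FAST a,y → push 26,576. Stack: [26, 576]
BINARY_OP + → 26 + 576 = 602. Stack: [602]
STORE_FAST q → q=602. Stack: []
LOAD_FAST_LOAD_FAST q,q → push 602,602. Stack: [602, 602]
BINARY_OP + → 602 + 602 = 1204. Stack: [1204]
LOAD_FAST a → push 26. Stack: [1204, 26]
BINARY_OP & → 1204 & 26 = 16. Stack: [16]
STORE_FAST q → q=16. Stack: []
LOAD_FAST_LOAD_FAST q,b → push 16,24. Stack: [16, 24]
BINARY_OP | → 16 | 24 = 24. Stack: [24]
STORE_FAST z → z=24. Stack: []
LOAD_FAST q → push 16. Stack: [16]
RETURN_VALUE → return 16.

16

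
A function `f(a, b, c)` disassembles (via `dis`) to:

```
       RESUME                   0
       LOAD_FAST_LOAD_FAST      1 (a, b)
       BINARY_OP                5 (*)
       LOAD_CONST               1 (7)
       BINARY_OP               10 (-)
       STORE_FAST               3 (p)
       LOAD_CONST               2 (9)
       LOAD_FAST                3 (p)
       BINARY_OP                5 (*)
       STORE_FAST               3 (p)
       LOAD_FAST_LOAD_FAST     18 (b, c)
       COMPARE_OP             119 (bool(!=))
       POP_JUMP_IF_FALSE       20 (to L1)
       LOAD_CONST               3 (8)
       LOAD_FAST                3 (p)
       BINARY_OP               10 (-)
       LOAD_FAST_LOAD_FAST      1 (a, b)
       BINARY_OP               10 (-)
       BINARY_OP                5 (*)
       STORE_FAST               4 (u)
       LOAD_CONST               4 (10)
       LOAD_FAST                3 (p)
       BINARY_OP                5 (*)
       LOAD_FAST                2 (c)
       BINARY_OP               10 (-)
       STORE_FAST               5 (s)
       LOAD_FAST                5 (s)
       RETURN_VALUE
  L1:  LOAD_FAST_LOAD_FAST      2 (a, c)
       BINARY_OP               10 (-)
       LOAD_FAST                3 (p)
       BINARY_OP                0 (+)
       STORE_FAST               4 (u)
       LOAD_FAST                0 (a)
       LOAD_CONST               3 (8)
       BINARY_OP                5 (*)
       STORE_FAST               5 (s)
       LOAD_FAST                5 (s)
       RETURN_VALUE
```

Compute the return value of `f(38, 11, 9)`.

LOAD_FAST_LOAD_FAST a,b → push 38,11. Stack: [38, 11]
BINARY_OP * → 38 * 11 = 418. Stack: [418]
LOAD_CONST → push 7. Stack: [418, 7]
BINARY_OP - → 418 - 7 = 411. Stack: [411]
STORE_FAST p → p=411. Stack: []
LOAD_CONST → push 9. Stack: [9]
LOAD_FAST p → push 411. Stack: [9, 411]
BINARY_OP * → 9 * 411 = 3699. Stack: [3699]
STORE_FAST p → p=3699. Stack: []
LOAD_FAST_LOAD_FAST b,c → push 11,9. Stack: [11, 9]
COMPARE_OP bool(!=) → 11 vs 9 = True. Stack: [True]
POP_JUMP_IF_FALSE → pop True; no jump. Stack: []
LOAD_CONST → push 8. Stack: [8]
LOAD_FAST p → push 3699. Stack: [8, 3699]
BINARY_OP - → 8 - 3699 = -3691. Stack: [-3691]
LOAD_FAST_LOAD_FAST a,b → push 38,11. Stack: [-3691, 38, 11]
BINARY_OP - → 38 - 11 = 27. Stack: [-3691, 27]
BINARY_OP * → -3691 * 27 = -99657. Stack: [-99657]
STORE_FAST u → u=-99657. Stack: []
LOAD_CONST → push 10. Stack: [10]
LOAD_FAST p → push 3699. Stack: [10, 3699]
BINARY_OP * → 10 * 3699 = 36990. Stack: [36990]
LOAD_FAST c → push 9. Stack: [36990, 9]
BINARY_OP - → 36990 - 9 = 36981. Stack: [36981]
STORE_FAST s → s=36981. Stack: []
LOAD_FAST s → push 36981. Stack: [36981]
RETURN_VALUE → return 36981.

36981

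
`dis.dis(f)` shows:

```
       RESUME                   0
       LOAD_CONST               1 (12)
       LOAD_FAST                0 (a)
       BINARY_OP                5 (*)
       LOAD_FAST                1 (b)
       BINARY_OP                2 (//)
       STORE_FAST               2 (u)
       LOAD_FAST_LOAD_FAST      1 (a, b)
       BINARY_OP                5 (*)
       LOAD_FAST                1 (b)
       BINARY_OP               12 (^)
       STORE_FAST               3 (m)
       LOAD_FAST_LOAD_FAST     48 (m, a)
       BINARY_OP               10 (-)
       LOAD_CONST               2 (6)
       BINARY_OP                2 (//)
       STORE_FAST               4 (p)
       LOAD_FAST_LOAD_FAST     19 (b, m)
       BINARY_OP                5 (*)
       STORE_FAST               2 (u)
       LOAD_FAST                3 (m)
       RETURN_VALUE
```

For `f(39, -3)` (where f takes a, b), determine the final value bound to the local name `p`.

13

LOAD_CONST → push 12. Stack: [12]
LOAD_FAST a → push 39. Stack: [12, 39]
BINARY_OP * → 12 * 39 = 468. Stack: [468]
LOAD_FAST b → push -3. Stack: [468, -3]
BINARY_OP // → 468 // -3 = -156. Stack: [-156]
STORE_FAST u → u=-156. Stack: []
LOAD_FAST_LOAD_FAST a,b → push 39,-3. Stack: [39, -3]
BINARY_OP * → 39 * -3 = -117. Stack: [-117]
LOAD_FAST b → push -3. Stack: [-117, -3]
BINARY_OP ^ → -117 ^ -3 = 118. Stack: [118]
STORE_FAST m → m=118. Stack: []
LOAD_FAST_LOAD_FAST m,a → push 118,39. Stack: [118, 39]
BINARY_OP - → 118 - 39 = 79. Stack: [79]
LOAD_CONST → push 6. Stack: [79, 6]
BINARY_OP // → 79 // 6 = 13. Stack: [13]
STORE_FAST p → p=13. Stack: []
LOAD_FAST_LOAD_FAST b,m → push -3,118. Stack: [-3, 118]
BINARY_OP * → -3 * 118 = -354. Stack: [-354]
STORE_FAST u → u=-354. Stack: []
LOAD_FAST m → push 118. Stack: [118]
RETURN_VALUE → return 118.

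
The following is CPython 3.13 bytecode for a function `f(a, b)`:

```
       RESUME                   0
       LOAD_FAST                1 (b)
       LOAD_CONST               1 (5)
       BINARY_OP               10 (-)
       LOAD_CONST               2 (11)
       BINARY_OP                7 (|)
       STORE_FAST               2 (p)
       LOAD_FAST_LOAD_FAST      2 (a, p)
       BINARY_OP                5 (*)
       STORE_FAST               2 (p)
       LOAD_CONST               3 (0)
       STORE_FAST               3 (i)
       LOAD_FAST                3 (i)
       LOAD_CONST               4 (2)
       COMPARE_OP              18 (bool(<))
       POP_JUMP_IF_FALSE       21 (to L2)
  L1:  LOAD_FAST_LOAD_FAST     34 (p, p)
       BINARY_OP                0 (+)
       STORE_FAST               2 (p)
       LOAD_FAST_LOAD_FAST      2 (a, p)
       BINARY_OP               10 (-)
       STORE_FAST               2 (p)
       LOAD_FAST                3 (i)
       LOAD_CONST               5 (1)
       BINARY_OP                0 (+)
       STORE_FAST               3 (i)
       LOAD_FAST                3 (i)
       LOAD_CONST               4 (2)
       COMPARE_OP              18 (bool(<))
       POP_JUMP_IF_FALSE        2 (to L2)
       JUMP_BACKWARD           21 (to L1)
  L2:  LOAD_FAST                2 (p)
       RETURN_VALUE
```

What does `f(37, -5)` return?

LOAD_FAST b → push -5. Stack: [-5]
LOAD_CONST → push 5. Stack: [-5, 5]
BINARY_OP - → -5 - 5 = -10. Stack: [-10]
LOAD_CONST → push 11. Stack: [-10, 11]
BINARY_OP | → -10 | 11 = -1. Stack: [-1]
STORE_FAST p → p=-1. Stack: []
LOAD_FAST_LOAD_FAST a,p → push 37,-1. Stack: [37, -1]
BINARY_OP * → 37 * -1 = -37. Stack: [-37]
STORE_FAST p → p=-37. Stack: []
LOAD_CONST → push 0. Stack: [0]
STORE_FAST i → i=0. Stack: []
LOAD_FAST i → push 0. Stack: [0]
LOAD_CONST → push 2. Stack: [0, 2]
COMPARE_OP bool(<) → 0 vs 2 = True. Stack: [True]
POP_JUMP_IF_FALSE → pop True; no jump. Stack: []
LOAD_FAST_LOAD_FAST p,p → push -37,-37. Stack: [-37, -37]
BINARY_OP + → -37 + -37 = -74. Stack: [-74]
STORE_FAST p → p=-74. Stack: []
LOAD_FAST_LOAD_FAST a,p → push 37,-74. Stack: [37, -74]
BINARY_OP - → 37 - -74 = 111. Stack: [111]
STORE_FAST p → p=111. Stack: []
LOAD_FAST i → push 0. Stack: [0]
LOAD_CONST → push 1. Stack: [0, 1]
BINARY_OP + → 0 + 1 = 1. Stack: [1]
STORE_FAST i → i=1. Stack: []
LOAD_FAST i → push 1. Stack: [1]
LOAD_CONST → push 2. Stack: [1, 2]
COMPARE_OP bool(<) → 1 vs 2 = True. Stack: [True]
POP_JUMP_IF_FALSE → pop True; no jump. Stack: []
LOAD_FAST_LOAD_FAST p,p → push 111,111. Stack: [111, 111]
BINARY_OP + → 111 + 111 = 222. Stack: [222]
STORE_FAST p → p=222. Stack: []
LOAD_FAST_LOAD_FAST a,p → push 37,222. Stack: [37, 222]
BINARY_OP - → 37 - 222 = -185. Stack: [-185]
STORE_FAST p → p=-185. Stack: []
LOAD_FAST i → push 1. Stack: [1]
LOAD_CONST → push 1. Stack: [1, 1]
BINARY_OP + → 1 + 1 = 2. Stack: [2]
STORE_FAST i → i=2. Stack: []
LOAD_FAST i → push 2. Stack: [2]
LOAD_CONST → push 2. Stack: [2, 2]
COMPARE_OP bool(<) → 2 vs 2 = False. Stack: [False]
POP_JUMP_IF_FALSE → pop False; jump. Stack: []
LOAD_FAST p → push -185. Stack: [-185]
RETURN_VALUE → return -185.

-185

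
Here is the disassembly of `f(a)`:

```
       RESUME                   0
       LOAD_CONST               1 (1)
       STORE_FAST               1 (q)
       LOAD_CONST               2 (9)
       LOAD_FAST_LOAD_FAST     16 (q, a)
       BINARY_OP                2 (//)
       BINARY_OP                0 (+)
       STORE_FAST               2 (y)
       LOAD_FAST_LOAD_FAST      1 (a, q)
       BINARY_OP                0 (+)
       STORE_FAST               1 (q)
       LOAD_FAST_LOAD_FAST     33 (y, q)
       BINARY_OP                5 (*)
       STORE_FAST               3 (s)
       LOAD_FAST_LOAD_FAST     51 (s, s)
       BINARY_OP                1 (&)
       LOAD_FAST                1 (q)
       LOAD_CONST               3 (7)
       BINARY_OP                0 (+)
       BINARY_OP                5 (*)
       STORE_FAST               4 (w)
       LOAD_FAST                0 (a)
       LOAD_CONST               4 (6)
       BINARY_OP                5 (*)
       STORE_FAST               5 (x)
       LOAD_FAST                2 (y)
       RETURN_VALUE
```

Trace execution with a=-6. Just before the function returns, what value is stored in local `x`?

LOAD_CONST → push 1. Stack: [1]
STORE_FAST q → q=1. Stack: []
LOAD_CONST → push 9. Stack: [9]
LOAD_FAST_LOAD_FAST q,a → push 1,-6. Stack: [9, 1, -6]
BINARY_OP // → 1 // -6 = -1. Stack: [9, -1]
BINARY_OP + → 9 + -1 = 8. Stack: [8]
STORE_FAST y → y=8. Stack: []
LOAD_FAST_LOAD_FAST a,q → push -6,1. Stack: [-6, 1]
BINARY_OP + → -6 + 1 = -5. Stack: [-5]
STORE_FAST q → q=-5. Stack: []
LOAD_FAST_LOAD_FAST y,q → push 8,-5. Stack: [8, -5]
BINARY_OP * → 8 * -5 = -40. Stack: [-40]
STORE_FAST s → s=-40. Stack: []
LOAD_FAST_LOAD_FAST s,s → push -40,-40. Stack: [-40, -40]
BINARY_OP & → -40 & -40 = -40. Stack: [-40]
LOAD_FAST q → push -5. Stack: [-40, -5]
LOAD_CONST → push 7. Stack: [-40, -5, 7]
BINARY_OP + → -5 + 7 = 2. Stack: [-40, 2]
BINARY_OP * → -40 * 2 = -80. Stack: [-80]
STORE_FAST w → w=-80. Stack: []
LOAD_FAST a → push -6. Stack: [-6]
LOAD_CONST → push 6. Stack: [-6, 6]
BINARY_OP * → -6 * 6 = -36. Stack: [-36]
STORE_FAST x → x=-36. Stack: []
LOAD_FAST y → push 8. Stack: [8]
RETURN_VALUE → return 8.

-36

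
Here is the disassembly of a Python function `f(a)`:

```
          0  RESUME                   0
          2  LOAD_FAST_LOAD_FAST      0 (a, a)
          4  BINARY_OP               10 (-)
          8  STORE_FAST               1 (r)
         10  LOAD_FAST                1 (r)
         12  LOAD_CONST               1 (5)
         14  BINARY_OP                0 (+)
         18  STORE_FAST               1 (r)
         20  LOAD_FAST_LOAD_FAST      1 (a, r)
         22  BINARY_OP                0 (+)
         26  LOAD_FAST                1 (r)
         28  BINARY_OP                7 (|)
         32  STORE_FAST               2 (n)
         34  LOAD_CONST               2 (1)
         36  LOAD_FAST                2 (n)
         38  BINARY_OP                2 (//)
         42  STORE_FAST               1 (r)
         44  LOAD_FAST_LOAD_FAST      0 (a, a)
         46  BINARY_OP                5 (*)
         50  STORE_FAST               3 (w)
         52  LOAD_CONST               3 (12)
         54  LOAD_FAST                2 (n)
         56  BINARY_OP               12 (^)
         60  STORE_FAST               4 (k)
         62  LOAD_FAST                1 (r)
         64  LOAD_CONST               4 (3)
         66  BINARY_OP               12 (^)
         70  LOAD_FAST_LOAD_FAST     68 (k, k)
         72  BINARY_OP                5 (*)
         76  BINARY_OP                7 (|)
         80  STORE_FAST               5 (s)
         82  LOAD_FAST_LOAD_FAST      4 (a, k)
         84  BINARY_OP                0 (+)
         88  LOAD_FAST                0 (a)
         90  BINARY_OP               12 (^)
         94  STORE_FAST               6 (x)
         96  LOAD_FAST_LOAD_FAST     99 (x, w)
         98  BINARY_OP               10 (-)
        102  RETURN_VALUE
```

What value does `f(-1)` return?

LOAD_FAST_LOAD_FAST a,a → push -1,-1. Stack: [-1, -1]
BINARY_OP - → -1 - -1 = 0. Stack: [0]
STORE_FAST r → r=0. Stack: []
LOAD_FAST r → push 0. Stack: [0]
LOAD_CONST → push 5. Stack: [0, 5]
BINARY_OP + → 0 + 5 = 5. Stack: [5]
STORE_FAST r → r=5. Stack: []
LOAD_FAST_LOAD_FAST a,r → push -1,5. Stack: [-1, 5]
BINARY_OP + → -1 + 5 = 4. Stack: [4]
LOAD_FAST r → push 5. Stack: [4, 5]
BINARY_OP | → 4 | 5 = 5. Stack: [5]
STORE_FAST n → n=5. Stack: []
LOAD_CONST → push 1. Stack: [1]
LOAD_FAST n → push 5. Stack: [1, 5]
BINARY_OP // → 1 // 5 = 0. Stack: [0]
STORE_FAST r → r=0. Stack: []
LOAD_FAST_LOAD_FAST a,a → push -1,-1. Stack: [-1, -1]
BINARY_OP * → -1 * -1 = 1. Stack: [1]
STORE_FAST w → w=1. Stack: []
LOAD_CONST → push 12. Stack: [12]
LOAD_FAST n → push 5. Stack: [12, 5]
BINARY_OP ^ → 12 ^ 5 = 9. Stack: [9]
STORE_FAST k → k=9. Stack: []
LOAD_FAST r → push 0. Stack: [0]
LOAD_CONST → push 3. Stack: [0, 3]
BINARY_OP ^ → 0 ^ 3 = 3. Stack: [3]
LOAD_FAST_LOAD_FAST k,k → push 9,9. Stack: [3, 9, 9]
BINARY_OP * → 9 * 9 = 81. Stack: [3, 81]
BINARY_OP | → 3 | 81 = 83. Stack: [83]
STORE_FAST s → s=83. Stack: []
LOAD_FAST_LOAD_FAST a,k → push -1,9. Stack: [-1, 9]
BINARY_OP + → -1 + 9 = 8. Stack: [8]
LOAD_FAST a → push -1. Stack: [8, -1]
BINARY_OP ^ → 8 ^ -1 = -9. Stack: [-9]
STORE_FAST x → x=-9. Stack: []
LOAD_FAST_LOAD_FAST x,w → push -9,1. Stack: [-9, 1]
BINARY_OP - → -9 - 1 = -10. Stack: [-10]
RETURN_VALUE → return -10.

-10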